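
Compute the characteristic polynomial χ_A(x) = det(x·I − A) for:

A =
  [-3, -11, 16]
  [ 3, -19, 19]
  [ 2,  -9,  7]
x^3 + 15*x^2 + 75*x + 125

Expanding det(x·I − A) (e.g. by cofactor expansion or by noting that A is similar to its Jordan form J, which has the same characteristic polynomial as A) gives
  χ_A(x) = x^3 + 15*x^2 + 75*x + 125
which factors as (x + 5)^3. The eigenvalues (with algebraic multiplicities) are λ = -5 with multiplicity 3.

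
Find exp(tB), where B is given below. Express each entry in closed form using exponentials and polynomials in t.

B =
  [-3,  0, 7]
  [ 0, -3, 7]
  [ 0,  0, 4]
e^{tB} =
  [exp(-3*t), 0, exp(4*t) - exp(-3*t)]
  [0, exp(-3*t), exp(4*t) - exp(-3*t)]
  [0, 0, exp(4*t)]

Strategy: write B = P · J · P⁻¹ where J is a Jordan canonical form, so e^{tB} = P · e^{tJ} · P⁻¹, and e^{tJ} can be computed block-by-block.

B has Jordan form
J =
  [-3,  0, 0]
  [ 0, -3, 0]
  [ 0,  0, 4]
(up to reordering of blocks).

Per-block formulas:
  For a 1×1 block at λ = -3: exp(t · [-3]) = [e^(-3t)].
  For a 1×1 block at λ = 4: exp(t · [4]) = [e^(4t)].

After assembling e^{tJ} and conjugating by P, we get:

e^{tB} =
  [exp(-3*t), 0, exp(4*t) - exp(-3*t)]
  [0, exp(-3*t), exp(4*t) - exp(-3*t)]
  [0, 0, exp(4*t)]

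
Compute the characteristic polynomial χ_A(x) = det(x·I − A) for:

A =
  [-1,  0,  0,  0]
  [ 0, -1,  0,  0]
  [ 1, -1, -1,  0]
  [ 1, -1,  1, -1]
x^4 + 4*x^3 + 6*x^2 + 4*x + 1

Expanding det(x·I − A) (e.g. by cofactor expansion or by noting that A is similar to its Jordan form J, which has the same characteristic polynomial as A) gives
  χ_A(x) = x^4 + 4*x^3 + 6*x^2 + 4*x + 1
which factors as (x + 1)^4. The eigenvalues (with algebraic multiplicities) are λ = -1 with multiplicity 4.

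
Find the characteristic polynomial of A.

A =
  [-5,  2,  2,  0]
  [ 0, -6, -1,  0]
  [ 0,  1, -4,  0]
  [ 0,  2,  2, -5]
x^4 + 20*x^3 + 150*x^2 + 500*x + 625

Expanding det(x·I − A) (e.g. by cofactor expansion or by noting that A is similar to its Jordan form J, which has the same characteristic polynomial as A) gives
  χ_A(x) = x^4 + 20*x^3 + 150*x^2 + 500*x + 625
which factors as (x + 5)^4. The eigenvalues (with algebraic multiplicities) are λ = -5 with multiplicity 4.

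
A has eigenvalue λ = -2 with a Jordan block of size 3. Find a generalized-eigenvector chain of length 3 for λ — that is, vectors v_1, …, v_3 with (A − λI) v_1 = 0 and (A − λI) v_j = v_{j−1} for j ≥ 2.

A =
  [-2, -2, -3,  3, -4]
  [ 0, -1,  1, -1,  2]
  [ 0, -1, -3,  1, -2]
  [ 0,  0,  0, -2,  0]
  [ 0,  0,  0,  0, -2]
A Jordan chain for λ = -2 of length 3:
v_1 = (1, 0, 0, 0, 0)ᵀ
v_2 = (-2, 1, -1, 0, 0)ᵀ
v_3 = (0, 1, 0, 0, 0)ᵀ

Let N = A − (-2)·I. We want v_3 with N^3 v_3 = 0 but N^2 v_3 ≠ 0; then v_{j-1} := N · v_j for j = 3, …, 2.

Pick v_3 = (0, 1, 0, 0, 0)ᵀ.
Then v_2 = N · v_3 = (-2, 1, -1, 0, 0)ᵀ.
Then v_1 = N · v_2 = (1, 0, 0, 0, 0)ᵀ.

Sanity check: (A − (-2)·I) v_1 = (0, 0, 0, 0, 0)ᵀ = 0. ✓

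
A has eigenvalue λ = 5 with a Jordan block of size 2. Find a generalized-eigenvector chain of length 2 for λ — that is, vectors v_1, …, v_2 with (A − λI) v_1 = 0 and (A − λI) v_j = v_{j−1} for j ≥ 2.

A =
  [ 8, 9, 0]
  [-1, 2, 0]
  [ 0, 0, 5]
A Jordan chain for λ = 5 of length 2:
v_1 = (3, -1, 0)ᵀ
v_2 = (1, 0, 0)ᵀ

Let N = A − (5)·I. We want v_2 with N^2 v_2 = 0 but N^1 v_2 ≠ 0; then v_{j-1} := N · v_j for j = 2, …, 2.

Pick v_2 = (1, 0, 0)ᵀ.
Then v_1 = N · v_2 = (3, -1, 0)ᵀ.

Sanity check: (A − (5)·I) v_1 = (0, 0, 0)ᵀ = 0. ✓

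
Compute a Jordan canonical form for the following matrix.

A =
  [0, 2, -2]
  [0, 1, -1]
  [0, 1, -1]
J_2(0) ⊕ J_1(0)

The characteristic polynomial is
  det(x·I − A) = x^3

Eigenvalues and multiplicities (the geometric multiplicity of λ is n − rank(A − λI), which equals the number of Jordan blocks for λ):
  λ = 0: algebraic multiplicity = 3, geometric multiplicity = 2

Determining the block sizes for each eigenvalue:
  λ = 0: 2 blocks summing to 3 forces exactly one block of size 2 and the rest size 1 → block sizes [2, 1]

Assembling the blocks gives a Jordan form
J =
  [0, 1, 0]
  [0, 0, 0]
  [0, 0, 0]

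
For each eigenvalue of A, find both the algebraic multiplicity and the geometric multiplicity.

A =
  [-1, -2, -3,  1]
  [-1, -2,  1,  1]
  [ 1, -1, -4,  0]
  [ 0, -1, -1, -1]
λ = -2: alg = 4, geom = 2

Step 1 — factor the characteristic polynomial to read off the algebraic multiplicities:
  χ_A(x) = (x + 2)^4

Step 2 — compute geometric multiplicities via the rank-nullity identity g(λ) = n − rank(A − λI):
  rank(A − (-2)·I) = 2, so dim ker(A − (-2)·I) = n − 2 = 2

Summary:
  λ = -2: algebraic multiplicity = 4, geometric multiplicity = 2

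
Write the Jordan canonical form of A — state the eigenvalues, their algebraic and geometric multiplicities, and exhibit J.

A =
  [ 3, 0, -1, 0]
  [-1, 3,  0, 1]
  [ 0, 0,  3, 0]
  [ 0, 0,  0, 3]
J_3(3) ⊕ J_1(3)

The characteristic polynomial is
  det(x·I − A) = x^4 - 12*x^3 + 54*x^2 - 108*x + 81 = (x - 3)^4

Eigenvalues and multiplicities (the geometric multiplicity of λ is n − rank(A − λI), which equals the number of Jordan blocks for λ):
  λ = 3: algebraic multiplicity = 4, geometric multiplicity = 2

Determining the block sizes for each eigenvalue:
  λ = 3: with am = 4 and gm = 2, the partition is not yet determined (e.g. several partitions of 4 into 2 parts exist). Let N = A − (3)·I. Computing rank(N^1) = 2, rank(N^2) = 1, rank(N^3) = 0; the number of blocks of size ≥ j is rank(N^{j−1}) − rank(N^j), giving [2, 1, 1]. So we have 1 block(s) of size 3, 1 block(s) of size 1 → block sizes [3, 1]

Assembling the blocks gives a Jordan form
J =
  [3, 1, 0, 0]
  [0, 3, 1, 0]
  [0, 0, 3, 0]
  [0, 0, 0, 3]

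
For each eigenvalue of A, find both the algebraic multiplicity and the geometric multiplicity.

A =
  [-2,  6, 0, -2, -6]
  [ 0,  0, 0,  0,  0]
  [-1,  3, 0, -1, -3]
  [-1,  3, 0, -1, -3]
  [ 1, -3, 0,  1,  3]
λ = 0: alg = 5, geom = 4

Step 1 — factor the characteristic polynomial to read off the algebraic multiplicities:
  χ_A(x) = x^5

Step 2 — compute geometric multiplicities via the rank-nullity identity g(λ) = n − rank(A − λI):
  rank(A − (0)·I) = 1, so dim ker(A − (0)·I) = n − 1 = 4

Summary:
  λ = 0: algebraic multiplicity = 5, geometric multiplicity = 4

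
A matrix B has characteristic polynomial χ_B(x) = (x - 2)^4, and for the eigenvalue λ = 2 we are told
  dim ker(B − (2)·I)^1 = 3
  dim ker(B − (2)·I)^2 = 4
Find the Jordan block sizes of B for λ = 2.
Block sizes for λ = 2: [2, 1, 1]

From the dimensions of kernels of powers, the number of Jordan blocks of size at least j is d_j − d_{j−1} where d_j = dim ker(N^j) (with d_0 = 0). Computing the differences gives [3, 1].
The number of blocks of size exactly k is (#blocks of size ≥ k) − (#blocks of size ≥ k + 1), so the partition is: 2 block(s) of size 1, 1 block(s) of size 2.
In nonincreasing order the block sizes are [2, 1, 1].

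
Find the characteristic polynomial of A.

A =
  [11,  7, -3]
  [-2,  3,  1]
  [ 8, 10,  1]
x^3 - 15*x^2 + 75*x - 125

Expanding det(x·I − A) (e.g. by cofactor expansion or by noting that A is similar to its Jordan form J, which has the same characteristic polynomial as A) gives
  χ_A(x) = x^3 - 15*x^2 + 75*x - 125
which factors as (x - 5)^3. The eigenvalues (with algebraic multiplicities) are λ = 5 with multiplicity 3.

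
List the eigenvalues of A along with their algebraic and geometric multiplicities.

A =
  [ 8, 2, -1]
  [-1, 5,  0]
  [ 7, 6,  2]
λ = 5: alg = 3, geom = 1

Step 1 — factor the characteristic polynomial to read off the algebraic multiplicities:
  χ_A(x) = (x - 5)^3

Step 2 — compute geometric multiplicities via the rank-nullity identity g(λ) = n − rank(A − λI):
  rank(A − (5)·I) = 2, so dim ker(A − (5)·I) = n − 2 = 1

Summary:
  λ = 5: algebraic multiplicity = 3, geometric multiplicity = 1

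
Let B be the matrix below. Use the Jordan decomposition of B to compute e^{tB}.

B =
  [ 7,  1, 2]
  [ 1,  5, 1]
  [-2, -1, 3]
e^{tB} =
  [t^2*exp(5*t)/2 + 2*t*exp(5*t) + exp(5*t), t*exp(5*t), t^2*exp(5*t)/2 + 2*t*exp(5*t)]
  [t*exp(5*t), exp(5*t), t*exp(5*t)]
  [-t^2*exp(5*t)/2 - 2*t*exp(5*t), -t*exp(5*t), -t^2*exp(5*t)/2 - 2*t*exp(5*t) + exp(5*t)]

Strategy: write B = P · J · P⁻¹ where J is a Jordan canonical form, so e^{tB} = P · e^{tJ} · P⁻¹, and e^{tJ} can be computed block-by-block.

B has Jordan form
J =
  [5, 1, 0]
  [0, 5, 1]
  [0, 0, 5]
(up to reordering of blocks).

Per-block formulas:
  For a 3×3 Jordan block J_3(5): exp(t · J_3(5)) = e^(5t)·(I + t·N + (t^2/2)·N^2), where N is the 3×3 nilpotent shift.

After assembling e^{tJ} and conjugating by P, we get:

e^{tB} =
  [t^2*exp(5*t)/2 + 2*t*exp(5*t) + exp(5*t), t*exp(5*t), t^2*exp(5*t)/2 + 2*t*exp(5*t)]
  [t*exp(5*t), exp(5*t), t*exp(5*t)]
  [-t^2*exp(5*t)/2 - 2*t*exp(5*t), -t*exp(5*t), -t^2*exp(5*t)/2 - 2*t*exp(5*t) + exp(5*t)]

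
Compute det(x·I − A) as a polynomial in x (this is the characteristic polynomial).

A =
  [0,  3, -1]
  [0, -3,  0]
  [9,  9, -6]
x^3 + 9*x^2 + 27*x + 27

Expanding det(x·I − A) (e.g. by cofactor expansion or by noting that A is similar to its Jordan form J, which has the same characteristic polynomial as A) gives
  χ_A(x) = x^3 + 9*x^2 + 27*x + 27
which factors as (x + 3)^3. The eigenvalues (with algebraic multiplicities) are λ = -3 with multiplicity 3.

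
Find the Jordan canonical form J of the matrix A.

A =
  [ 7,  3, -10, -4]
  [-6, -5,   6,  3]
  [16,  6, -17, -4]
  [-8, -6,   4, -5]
J_3(-5) ⊕ J_1(-5)

The characteristic polynomial is
  det(x·I − A) = x^4 + 20*x^3 + 150*x^2 + 500*x + 625 = (x + 5)^4

Eigenvalues and multiplicities (the geometric multiplicity of λ is n − rank(A − λI), which equals the number of Jordan blocks for λ):
  λ = -5: algebraic multiplicity = 4, geometric multiplicity = 2

Determining the block sizes for each eigenvalue:
  λ = -5: with am = 4 and gm = 2, the partition is not yet determined (e.g. several partitions of 4 into 2 parts exist). Let N = A − (-5)·I. Computing rank(N^1) = 2, rank(N^2) = 1, rank(N^3) = 0; the number of blocks of size ≥ j is rank(N^{j−1}) − rank(N^j), giving [2, 1, 1]. So we have 1 block(s) of size 3, 1 block(s) of size 1 → block sizes [3, 1]

Assembling the blocks gives a Jordan form
J =
  [-5,  1,  0,  0]
  [ 0, -5,  1,  0]
  [ 0,  0, -5,  0]
  [ 0,  0,  0, -5]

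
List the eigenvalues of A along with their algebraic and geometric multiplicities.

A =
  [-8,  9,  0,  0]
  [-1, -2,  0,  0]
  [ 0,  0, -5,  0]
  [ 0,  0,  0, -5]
λ = -5: alg = 4, geom = 3

Step 1 — factor the characteristic polynomial to read off the algebraic multiplicities:
  χ_A(x) = (x + 5)^4

Step 2 — compute geometric multiplicities via the rank-nullity identity g(λ) = n − rank(A − λI):
  rank(A − (-5)·I) = 1, so dim ker(A − (-5)·I) = n − 1 = 3

Summary:
  λ = -5: algebraic multiplicity = 4, geometric multiplicity = 3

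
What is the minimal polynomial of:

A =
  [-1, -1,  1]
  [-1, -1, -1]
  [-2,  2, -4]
x^2 + 4*x + 4

The characteristic polynomial is χ_A(x) = (x + 2)^3, so the eigenvalues are known. The minimal polynomial is
  m_A(x) = Π_λ (x − λ)^{k_λ}
where k_λ is the size of the *largest* Jordan block for λ (equivalently, the smallest k with (A − λI)^k v = 0 for every generalised eigenvector v of λ).

  λ = -2: largest Jordan block has size 2, contributing (x + 2)^2

So m_A(x) = (x + 2)^2 = x^2 + 4*x + 4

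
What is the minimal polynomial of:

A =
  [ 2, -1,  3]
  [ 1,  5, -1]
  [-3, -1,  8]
x^3 - 15*x^2 + 75*x - 125

The characteristic polynomial is χ_A(x) = (x - 5)^3, so the eigenvalues are known. The minimal polynomial is
  m_A(x) = Π_λ (x − λ)^{k_λ}
where k_λ is the size of the *largest* Jordan block for λ (equivalently, the smallest k with (A − λI)^k v = 0 for every generalised eigenvector v of λ).

  λ = 5: largest Jordan block has size 3, contributing (x − 5)^3

So m_A(x) = (x - 5)^3 = x^3 - 15*x^2 + 75*x - 125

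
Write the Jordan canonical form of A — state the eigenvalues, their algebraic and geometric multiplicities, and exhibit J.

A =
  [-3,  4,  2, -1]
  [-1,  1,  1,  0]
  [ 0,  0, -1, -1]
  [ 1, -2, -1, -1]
J_3(-1) ⊕ J_1(-1)

The characteristic polynomial is
  det(x·I − A) = x^4 + 4*x^3 + 6*x^2 + 4*x + 1 = (x + 1)^4

Eigenvalues and multiplicities (the geometric multiplicity of λ is n − rank(A − λI), which equals the number of Jordan blocks for λ):
  λ = -1: algebraic multiplicity = 4, geometric multiplicity = 2

Determining the block sizes for each eigenvalue:
  λ = -1: with am = 4 and gm = 2, the partition is not yet determined (e.g. several partitions of 4 into 2 parts exist). Let N = A − (-1)·I. Computing rank(N^1) = 2, rank(N^2) = 1, rank(N^3) = 0; the number of blocks of size ≥ j is rank(N^{j−1}) − rank(N^j), giving [2, 1, 1]. So we have 1 block(s) of size 3, 1 block(s) of size 1 → block sizes [3, 1]

Assembling the blocks gives a Jordan form
J =
  [-1,  1,  0,  0]
  [ 0, -1,  1,  0]
  [ 0,  0, -1,  0]
  [ 0,  0,  0, -1]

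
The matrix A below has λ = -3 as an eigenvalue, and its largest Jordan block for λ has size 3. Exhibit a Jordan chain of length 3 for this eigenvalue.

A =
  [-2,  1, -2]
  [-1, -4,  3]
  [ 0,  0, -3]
A Jordan chain for λ = -3 of length 3:
v_1 = (1, -1, 0)ᵀ
v_2 = (-2, 3, 0)ᵀ
v_3 = (0, 0, 1)ᵀ

Let N = A − (-3)·I. We want v_3 with N^3 v_3 = 0 but N^2 v_3 ≠ 0; then v_{j-1} := N · v_j for j = 3, …, 2.

Pick v_3 = (0, 0, 1)ᵀ.
Then v_2 = N · v_3 = (-2, 3, 0)ᵀ.
Then v_1 = N · v_2 = (1, -1, 0)ᵀ.

Sanity check: (A − (-3)·I) v_1 = (0, 0, 0)ᵀ = 0. ✓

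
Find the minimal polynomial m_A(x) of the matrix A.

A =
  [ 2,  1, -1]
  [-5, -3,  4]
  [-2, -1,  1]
x^3

The characteristic polynomial is χ_A(x) = x^3, so the eigenvalues are known. The minimal polynomial is
  m_A(x) = Π_λ (x − λ)^{k_λ}
where k_λ is the size of the *largest* Jordan block for λ (equivalently, the smallest k with (A − λI)^k v = 0 for every generalised eigenvector v of λ).

  λ = 0: largest Jordan block has size 3, contributing (x − 0)^3

So m_A(x) = x^3 = x^3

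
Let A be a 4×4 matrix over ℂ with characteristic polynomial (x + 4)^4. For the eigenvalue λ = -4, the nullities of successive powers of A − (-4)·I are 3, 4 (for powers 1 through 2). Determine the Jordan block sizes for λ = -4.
Block sizes for λ = -4: [2, 1, 1]

From the dimensions of kernels of powers, the number of Jordan blocks of size at least j is d_j − d_{j−1} where d_j = dim ker(N^j) (with d_0 = 0). Computing the differences gives [3, 1].
The number of blocks of size exactly k is (#blocks of size ≥ k) − (#blocks of size ≥ k + 1), so the partition is: 2 block(s) of size 1, 1 block(s) of size 2.
In nonincreasing order the block sizes are [2, 1, 1].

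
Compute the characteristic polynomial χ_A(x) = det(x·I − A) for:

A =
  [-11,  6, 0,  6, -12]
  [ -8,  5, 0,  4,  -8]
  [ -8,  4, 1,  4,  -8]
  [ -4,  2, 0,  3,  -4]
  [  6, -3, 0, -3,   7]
x^5 - 5*x^4 + 10*x^3 - 10*x^2 + 5*x - 1

Expanding det(x·I − A) (e.g. by cofactor expansion or by noting that A is similar to its Jordan form J, which has the same characteristic polynomial as A) gives
  χ_A(x) = x^5 - 5*x^4 + 10*x^3 - 10*x^2 + 5*x - 1
which factors as (x - 1)^5. The eigenvalues (with algebraic multiplicities) are λ = 1 with multiplicity 5.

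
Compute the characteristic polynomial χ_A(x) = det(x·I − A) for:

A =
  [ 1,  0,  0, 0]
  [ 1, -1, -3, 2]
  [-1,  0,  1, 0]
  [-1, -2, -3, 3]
x^4 - 4*x^3 + 6*x^2 - 4*x + 1

Expanding det(x·I − A) (e.g. by cofactor expansion or by noting that A is similar to its Jordan form J, which has the same characteristic polynomial as A) gives
  χ_A(x) = x^4 - 4*x^3 + 6*x^2 - 4*x + 1
which factors as (x - 1)^4. The eigenvalues (with algebraic multiplicities) are λ = 1 with multiplicity 4.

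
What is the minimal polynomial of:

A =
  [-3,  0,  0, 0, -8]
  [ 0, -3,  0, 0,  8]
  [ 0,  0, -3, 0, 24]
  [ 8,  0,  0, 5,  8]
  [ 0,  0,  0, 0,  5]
x^2 - 2*x - 15

The characteristic polynomial is χ_A(x) = (x - 5)^2*(x + 3)^3, so the eigenvalues are known. The minimal polynomial is
  m_A(x) = Π_λ (x − λ)^{k_λ}
where k_λ is the size of the *largest* Jordan block for λ (equivalently, the smallest k with (A − λI)^k v = 0 for every generalised eigenvector v of λ).

  λ = -3: largest Jordan block has size 1, contributing (x + 3)
  λ = 5: largest Jordan block has size 1, contributing (x − 5)

So m_A(x) = (x - 5)*(x + 3) = x^2 - 2*x - 15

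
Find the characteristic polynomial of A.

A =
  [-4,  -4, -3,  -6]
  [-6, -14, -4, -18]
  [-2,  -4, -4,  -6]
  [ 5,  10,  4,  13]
x^4 + 9*x^3 + 30*x^2 + 44*x + 24

Expanding det(x·I − A) (e.g. by cofactor expansion or by noting that A is similar to its Jordan form J, which has the same characteristic polynomial as A) gives
  χ_A(x) = x^4 + 9*x^3 + 30*x^2 + 44*x + 24
which factors as (x + 2)^3*(x + 3). The eigenvalues (with algebraic multiplicities) are λ = -3 with multiplicity 1, λ = -2 with multiplicity 3.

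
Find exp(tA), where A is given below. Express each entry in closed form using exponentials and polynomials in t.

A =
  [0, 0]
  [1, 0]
e^{tA} =
  [1, 0]
  [t, 1]

Strategy: write A = P · J · P⁻¹ where J is a Jordan canonical form, so e^{tA} = P · e^{tJ} · P⁻¹, and e^{tJ} can be computed block-by-block.

A has Jordan form
J =
  [0, 1]
  [0, 0]
(up to reordering of blocks).

Per-block formulas:
  For a 2×2 Jordan block J_2(0): exp(t · J_2(0)) = e^(0t)·(I + t·N), where N is the 2×2 nilpotent shift.

After assembling e^{tJ} and conjugating by P, we get:

e^{tA} =
  [1, 0]
  [t, 1]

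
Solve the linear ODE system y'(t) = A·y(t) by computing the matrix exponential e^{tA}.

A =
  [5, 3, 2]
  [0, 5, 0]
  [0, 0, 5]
e^{tA} =
  [exp(5*t), 3*t*exp(5*t), 2*t*exp(5*t)]
  [0, exp(5*t), 0]
  [0, 0, exp(5*t)]

Strategy: write A = P · J · P⁻¹ where J is a Jordan canonical form, so e^{tA} = P · e^{tJ} · P⁻¹, and e^{tJ} can be computed block-by-block.

A has Jordan form
J =
  [5, 1, 0]
  [0, 5, 0]
  [0, 0, 5]
(up to reordering of blocks).

Per-block formulas:
  For a 2×2 Jordan block J_2(5): exp(t · J_2(5)) = e^(5t)·(I + t·N), where N is the 2×2 nilpotent shift.
  For a 1×1 block at λ = 5: exp(t · [5]) = [e^(5t)].

After assembling e^{tJ} and conjugating by P, we get:

e^{tA} =
  [exp(5*t), 3*t*exp(5*t), 2*t*exp(5*t)]
  [0, exp(5*t), 0]
  [0, 0, exp(5*t)]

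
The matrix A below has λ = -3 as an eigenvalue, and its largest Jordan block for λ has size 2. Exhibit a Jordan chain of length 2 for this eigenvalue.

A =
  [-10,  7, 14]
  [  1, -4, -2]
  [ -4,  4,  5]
A Jordan chain for λ = -3 of length 2:
v_1 = (-7, 1, -4)ᵀ
v_2 = (1, 0, 0)ᵀ

Let N = A − (-3)·I. We want v_2 with N^2 v_2 = 0 but N^1 v_2 ≠ 0; then v_{j-1} := N · v_j for j = 2, …, 2.

Pick v_2 = (1, 0, 0)ᵀ.
Then v_1 = N · v_2 = (-7, 1, -4)ᵀ.

Sanity check: (A − (-3)·I) v_1 = (0, 0, 0)ᵀ = 0. ✓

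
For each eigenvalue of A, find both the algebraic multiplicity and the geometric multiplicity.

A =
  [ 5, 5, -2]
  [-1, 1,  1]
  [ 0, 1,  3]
λ = 3: alg = 3, geom = 1

Step 1 — factor the characteristic polynomial to read off the algebraic multiplicities:
  χ_A(x) = (x - 3)^3

Step 2 — compute geometric multiplicities via the rank-nullity identity g(λ) = n − rank(A − λI):
  rank(A − (3)·I) = 2, so dim ker(A − (3)·I) = n − 2 = 1

Summary:
  λ = 3: algebraic multiplicity = 3, geometric multiplicity = 1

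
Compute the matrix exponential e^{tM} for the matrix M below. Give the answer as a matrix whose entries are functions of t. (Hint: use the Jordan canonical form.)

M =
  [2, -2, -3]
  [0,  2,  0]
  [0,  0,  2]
e^{tM} =
  [exp(2*t), -2*t*exp(2*t), -3*t*exp(2*t)]
  [0, exp(2*t), 0]
  [0, 0, exp(2*t)]

Strategy: write M = P · J · P⁻¹ where J is a Jordan canonical form, so e^{tM} = P · e^{tJ} · P⁻¹, and e^{tJ} can be computed block-by-block.

M has Jordan form
J =
  [2, 1, 0]
  [0, 2, 0]
  [0, 0, 2]
(up to reordering of blocks).

Per-block formulas:
  For a 2×2 Jordan block J_2(2): exp(t · J_2(2)) = e^(2t)·(I + t·N), where N is the 2×2 nilpotent shift.
  For a 1×1 block at λ = 2: exp(t · [2]) = [e^(2t)].

After assembling e^{tJ} and conjugating by P, we get:

e^{tM} =
  [exp(2*t), -2*t*exp(2*t), -3*t*exp(2*t)]
  [0, exp(2*t), 0]
  [0, 0, exp(2*t)]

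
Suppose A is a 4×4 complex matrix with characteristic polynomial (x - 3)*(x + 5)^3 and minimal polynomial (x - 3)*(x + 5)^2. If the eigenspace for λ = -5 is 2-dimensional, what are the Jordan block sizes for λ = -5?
Block sizes for λ = -5: [2, 1]

Step 1 — from the characteristic polynomial, algebraic multiplicity of λ = -5 is 3. From dim ker(A − (-5)·I) = 2, there are exactly 2 Jordan blocks for λ = -5.
Step 2 — from the minimal polynomial, the factor (x + 5)^2 tells us the largest block for λ = -5 has size 2.
Step 3 — with total size 3, 2 blocks, and largest block 2, the block sizes (in nonincreasing order) are [2, 1].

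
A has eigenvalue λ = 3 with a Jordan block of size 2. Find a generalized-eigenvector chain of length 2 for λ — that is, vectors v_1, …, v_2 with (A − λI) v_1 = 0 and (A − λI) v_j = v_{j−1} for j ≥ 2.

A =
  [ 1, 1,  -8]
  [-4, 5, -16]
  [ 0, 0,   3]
A Jordan chain for λ = 3 of length 2:
v_1 = (-2, -4, 0)ᵀ
v_2 = (1, 0, 0)ᵀ

Let N = A − (3)·I. We want v_2 with N^2 v_2 = 0 but N^1 v_2 ≠ 0; then v_{j-1} := N · v_j for j = 2, …, 2.

Pick v_2 = (1, 0, 0)ᵀ.
Then v_1 = N · v_2 = (-2, -4, 0)ᵀ.

Sanity check: (A − (3)·I) v_1 = (0, 0, 0)ᵀ = 0. ✓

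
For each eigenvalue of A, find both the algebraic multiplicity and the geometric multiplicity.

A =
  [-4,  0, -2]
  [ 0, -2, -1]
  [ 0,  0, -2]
λ = -4: alg = 1, geom = 1; λ = -2: alg = 2, geom = 1

Step 1 — factor the characteristic polynomial to read off the algebraic multiplicities:
  χ_A(x) = (x + 2)^2*(x + 4)

Step 2 — compute geometric multiplicities via the rank-nullity identity g(λ) = n − rank(A − λI):
  rank(A − (-4)·I) = 2, so dim ker(A − (-4)·I) = n − 2 = 1
  rank(A − (-2)·I) = 2, so dim ker(A − (-2)·I) = n − 2 = 1

Summary:
  λ = -4: algebraic multiplicity = 1, geometric multiplicity = 1
  λ = -2: algebraic multiplicity = 2, geometric multiplicity = 1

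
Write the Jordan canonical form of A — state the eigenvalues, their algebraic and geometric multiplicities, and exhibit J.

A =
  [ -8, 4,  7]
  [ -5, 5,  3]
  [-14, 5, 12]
J_3(3)

The characteristic polynomial is
  det(x·I − A) = x^3 - 9*x^2 + 27*x - 27 = (x - 3)^3

Eigenvalues and multiplicities (the geometric multiplicity of λ is n − rank(A − λI), which equals the number of Jordan blocks for λ):
  λ = 3: algebraic multiplicity = 3, geometric multiplicity = 1

Determining the block sizes for each eigenvalue:
  λ = 3: one block (gm = 1), so the single block has size am = 3 → block sizes [3]

Assembling the blocks gives a Jordan form
J =
  [3, 1, 0]
  [0, 3, 1]
  [0, 0, 3]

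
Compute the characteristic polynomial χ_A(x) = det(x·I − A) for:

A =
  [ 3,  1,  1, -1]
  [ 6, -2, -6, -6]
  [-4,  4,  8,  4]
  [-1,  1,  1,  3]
x^4 - 12*x^3 + 52*x^2 - 96*x + 64

Expanding det(x·I − A) (e.g. by cofactor expansion or by noting that A is similar to its Jordan form J, which has the same characteristic polynomial as A) gives
  χ_A(x) = x^4 - 12*x^3 + 52*x^2 - 96*x + 64
which factors as (x - 4)^2*(x - 2)^2. The eigenvalues (with algebraic multiplicities) are λ = 2 with multiplicity 2, λ = 4 with multiplicity 2.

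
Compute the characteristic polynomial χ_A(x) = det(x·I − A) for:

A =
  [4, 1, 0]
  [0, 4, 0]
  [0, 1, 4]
x^3 - 12*x^2 + 48*x - 64

Expanding det(x·I − A) (e.g. by cofactor expansion or by noting that A is similar to its Jordan form J, which has the same characteristic polynomial as A) gives
  χ_A(x) = x^3 - 12*x^2 + 48*x - 64
which factors as (x - 4)^3. The eigenvalues (with algebraic multiplicities) are λ = 4 with multiplicity 3.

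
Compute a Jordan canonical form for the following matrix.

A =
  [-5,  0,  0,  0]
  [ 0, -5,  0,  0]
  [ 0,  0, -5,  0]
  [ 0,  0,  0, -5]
J_1(-5) ⊕ J_1(-5) ⊕ J_1(-5) ⊕ J_1(-5)

The characteristic polynomial is
  det(x·I − A) = x^4 + 20*x^3 + 150*x^2 + 500*x + 625 = (x + 5)^4

Eigenvalues and multiplicities (the geometric multiplicity of λ is n − rank(A − λI), which equals the number of Jordan blocks for λ):
  λ = -5: algebraic multiplicity = 4, geometric multiplicity = 4

Determining the block sizes for each eigenvalue:
  λ = -5: gm = am = 4, so every block has size 1 → block sizes [1, 1, 1, 1]

Assembling the blocks gives a Jordan form
J =
  [-5,  0,  0,  0]
  [ 0, -5,  0,  0]
  [ 0,  0, -5,  0]
  [ 0,  0,  0, -5]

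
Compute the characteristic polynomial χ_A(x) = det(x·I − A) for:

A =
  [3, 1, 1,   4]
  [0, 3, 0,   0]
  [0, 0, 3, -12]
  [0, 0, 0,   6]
x^4 - 15*x^3 + 81*x^2 - 189*x + 162

Expanding det(x·I − A) (e.g. by cofactor expansion or by noting that A is similar to its Jordan form J, which has the same characteristic polynomial as A) gives
  χ_A(x) = x^4 - 15*x^3 + 81*x^2 - 189*x + 162
which factors as (x - 6)*(x - 3)^3. The eigenvalues (with algebraic multiplicities) are λ = 3 with multiplicity 3, λ = 6 with multiplicity 1.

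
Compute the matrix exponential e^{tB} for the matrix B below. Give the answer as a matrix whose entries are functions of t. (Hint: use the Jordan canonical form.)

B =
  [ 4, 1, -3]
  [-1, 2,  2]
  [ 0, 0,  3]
e^{tB} =
  [t*exp(3*t) + exp(3*t), t*exp(3*t), -t^2*exp(3*t)/2 - 3*t*exp(3*t)]
  [-t*exp(3*t), -t*exp(3*t) + exp(3*t), t^2*exp(3*t)/2 + 2*t*exp(3*t)]
  [0, 0, exp(3*t)]

Strategy: write B = P · J · P⁻¹ where J is a Jordan canonical form, so e^{tB} = P · e^{tJ} · P⁻¹, and e^{tJ} can be computed block-by-block.

B has Jordan form
J =
  [3, 1, 0]
  [0, 3, 1]
  [0, 0, 3]
(up to reordering of blocks).

Per-block formulas:
  For a 3×3 Jordan block J_3(3): exp(t · J_3(3)) = e^(3t)·(I + t·N + (t^2/2)·N^2), where N is the 3×3 nilpotent shift.

After assembling e^{tJ} and conjugating by P, we get:

e^{tB} =
  [t*exp(3*t) + exp(3*t), t*exp(3*t), -t^2*exp(3*t)/2 - 3*t*exp(3*t)]
  [-t*exp(3*t), -t*exp(3*t) + exp(3*t), t^2*exp(3*t)/2 + 2*t*exp(3*t)]
  [0, 0, exp(3*t)]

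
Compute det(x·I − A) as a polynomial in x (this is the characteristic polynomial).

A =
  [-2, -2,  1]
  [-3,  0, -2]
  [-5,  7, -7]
x^3 + 9*x^2 + 27*x + 27

Expanding det(x·I − A) (e.g. by cofactor expansion or by noting that A is similar to its Jordan form J, which has the same characteristic polynomial as A) gives
  χ_A(x) = x^3 + 9*x^2 + 27*x + 27
which factors as (x + 3)^3. The eigenvalues (with algebraic multiplicities) are λ = -3 with multiplicity 3.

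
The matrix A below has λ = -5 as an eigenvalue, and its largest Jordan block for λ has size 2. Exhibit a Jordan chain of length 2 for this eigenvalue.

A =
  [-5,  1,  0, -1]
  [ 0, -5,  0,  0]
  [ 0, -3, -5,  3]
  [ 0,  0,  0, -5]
A Jordan chain for λ = -5 of length 2:
v_1 = (1, 0, -3, 0)ᵀ
v_2 = (0, 1, 0, 0)ᵀ

Let N = A − (-5)·I. We want v_2 with N^2 v_2 = 0 but N^1 v_2 ≠ 0; then v_{j-1} := N · v_j for j = 2, …, 2.

Pick v_2 = (0, 1, 0, 0)ᵀ.
Then v_1 = N · v_2 = (1, 0, -3, 0)ᵀ.

Sanity check: (A − (-5)·I) v_1 = (0, 0, 0, 0)ᵀ = 0. ✓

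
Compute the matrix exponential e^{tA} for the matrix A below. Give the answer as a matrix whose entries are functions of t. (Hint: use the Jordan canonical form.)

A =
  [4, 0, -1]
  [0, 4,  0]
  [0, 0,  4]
e^{tA} =
  [exp(4*t), 0, -t*exp(4*t)]
  [0, exp(4*t), 0]
  [0, 0, exp(4*t)]

Strategy: write A = P · J · P⁻¹ where J is a Jordan canonical form, so e^{tA} = P · e^{tJ} · P⁻¹, and e^{tJ} can be computed block-by-block.

A has Jordan form
J =
  [4, 1, 0]
  [0, 4, 0]
  [0, 0, 4]
(up to reordering of blocks).

Per-block formulas:
  For a 2×2 Jordan block J_2(4): exp(t · J_2(4)) = e^(4t)·(I + t·N), where N is the 2×2 nilpotent shift.
  For a 1×1 block at λ = 4: exp(t · [4]) = [e^(4t)].

After assembling e^{tJ} and conjugating by P, we get:

e^{tA} =
  [exp(4*t), 0, -t*exp(4*t)]
  [0, exp(4*t), 0]
  [0, 0, exp(4*t)]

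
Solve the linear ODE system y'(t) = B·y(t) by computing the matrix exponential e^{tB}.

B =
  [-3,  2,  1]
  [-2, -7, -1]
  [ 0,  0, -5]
e^{tB} =
  [2*t*exp(-5*t) + exp(-5*t), 2*t*exp(-5*t), t*exp(-5*t)]
  [-2*t*exp(-5*t), -2*t*exp(-5*t) + exp(-5*t), -t*exp(-5*t)]
  [0, 0, exp(-5*t)]

Strategy: write B = P · J · P⁻¹ where J is a Jordan canonical form, so e^{tB} = P · e^{tJ} · P⁻¹, and e^{tJ} can be computed block-by-block.

B has Jordan form
J =
  [-5,  1,  0]
  [ 0, -5,  0]
  [ 0,  0, -5]
(up to reordering of blocks).

Per-block formulas:
  For a 1×1 block at λ = -5: exp(t · [-5]) = [e^(-5t)].
  For a 2×2 Jordan block J_2(-5): exp(t · J_2(-5)) = e^(-5t)·(I + t·N), where N is the 2×2 nilpotent shift.

After assembling e^{tJ} and conjugating by P, we get:

e^{tB} =
  [2*t*exp(-5*t) + exp(-5*t), 2*t*exp(-5*t), t*exp(-5*t)]
  [-2*t*exp(-5*t), -2*t*exp(-5*t) + exp(-5*t), -t*exp(-5*t)]
  [0, 0, exp(-5*t)]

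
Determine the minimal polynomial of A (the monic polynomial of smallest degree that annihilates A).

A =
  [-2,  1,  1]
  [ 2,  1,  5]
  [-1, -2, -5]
x^3 + 6*x^2 + 12*x + 8

The characteristic polynomial is χ_A(x) = (x + 2)^3, so the eigenvalues are known. The minimal polynomial is
  m_A(x) = Π_λ (x − λ)^{k_λ}
where k_λ is the size of the *largest* Jordan block for λ (equivalently, the smallest k with (A − λI)^k v = 0 for every generalised eigenvector v of λ).

  λ = -2: largest Jordan block has size 3, contributing (x + 2)^3

So m_A(x) = (x + 2)^3 = x^3 + 6*x^2 + 12*x + 8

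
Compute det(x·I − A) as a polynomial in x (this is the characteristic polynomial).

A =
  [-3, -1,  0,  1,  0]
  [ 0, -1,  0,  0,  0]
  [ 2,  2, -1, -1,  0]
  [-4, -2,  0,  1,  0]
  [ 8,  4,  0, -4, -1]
x^5 + 5*x^4 + 10*x^3 + 10*x^2 + 5*x + 1

Expanding det(x·I − A) (e.g. by cofactor expansion or by noting that A is similar to its Jordan form J, which has the same characteristic polynomial as A) gives
  χ_A(x) = x^5 + 5*x^4 + 10*x^3 + 10*x^2 + 5*x + 1
which factors as (x + 1)^5. The eigenvalues (with algebraic multiplicities) are λ = -1 with multiplicity 5.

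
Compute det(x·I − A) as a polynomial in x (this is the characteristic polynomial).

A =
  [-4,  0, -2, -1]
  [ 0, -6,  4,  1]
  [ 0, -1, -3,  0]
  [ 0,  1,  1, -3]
x^4 + 16*x^3 + 96*x^2 + 256*x + 256

Expanding det(x·I − A) (e.g. by cofactor expansion or by noting that A is similar to its Jordan form J, which has the same characteristic polynomial as A) gives
  χ_A(x) = x^4 + 16*x^3 + 96*x^2 + 256*x + 256
which factors as (x + 4)^4. The eigenvalues (with algebraic multiplicities) are λ = -4 with multiplicity 4.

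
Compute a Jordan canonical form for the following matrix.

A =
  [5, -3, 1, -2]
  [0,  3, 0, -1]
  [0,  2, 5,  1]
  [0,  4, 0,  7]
J_2(5) ⊕ J_2(5)

The characteristic polynomial is
  det(x·I − A) = x^4 - 20*x^3 + 150*x^2 - 500*x + 625 = (x - 5)^4

Eigenvalues and multiplicities (the geometric multiplicity of λ is n − rank(A − λI), which equals the number of Jordan blocks for λ):
  λ = 5: algebraic multiplicity = 4, geometric multiplicity = 2

Determining the block sizes for each eigenvalue:
  λ = 5: with am = 4 and gm = 2, the partition is not yet determined (e.g. several partitions of 4 into 2 parts exist). Let N = A − (5)·I. Computing rank(N^1) = 2, rank(N^2) = 0; the number of blocks of size ≥ j is rank(N^{j−1}) − rank(N^j), giving [2, 2]. So we have 2 block(s) of size 2 → block sizes [2, 2]

Assembling the blocks gives a Jordan form
J =
  [5, 1, 0, 0]
  [0, 5, 0, 0]
  [0, 0, 5, 1]
  [0, 0, 0, 5]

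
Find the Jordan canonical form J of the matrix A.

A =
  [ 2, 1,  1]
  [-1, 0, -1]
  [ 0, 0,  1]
J_2(1) ⊕ J_1(1)

The characteristic polynomial is
  det(x·I − A) = x^3 - 3*x^2 + 3*x - 1 = (x - 1)^3

Eigenvalues and multiplicities (the geometric multiplicity of λ is n − rank(A − λI), which equals the number of Jordan blocks for λ):
  λ = 1: algebraic multiplicity = 3, geometric multiplicity = 2

Determining the block sizes for each eigenvalue:
  λ = 1: 2 blocks summing to 3 forces exactly one block of size 2 and the rest size 1 → block sizes [2, 1]

Assembling the blocks gives a Jordan form
J =
  [1, 1, 0]
  [0, 1, 0]
  [0, 0, 1]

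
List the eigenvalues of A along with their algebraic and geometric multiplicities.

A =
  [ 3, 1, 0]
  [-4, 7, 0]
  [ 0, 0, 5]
λ = 5: alg = 3, geom = 2

Step 1 — factor the characteristic polynomial to read off the algebraic multiplicities:
  χ_A(x) = (x - 5)^3

Step 2 — compute geometric multiplicities via the rank-nullity identity g(λ) = n − rank(A − λI):
  rank(A − (5)·I) = 1, so dim ker(A − (5)·I) = n − 1 = 2

Summary:
  λ = 5: algebraic multiplicity = 3, geometric multiplicity = 2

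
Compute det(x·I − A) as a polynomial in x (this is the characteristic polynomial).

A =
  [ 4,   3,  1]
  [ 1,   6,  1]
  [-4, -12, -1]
x^3 - 9*x^2 + 27*x - 27

Expanding det(x·I − A) (e.g. by cofactor expansion or by noting that A is similar to its Jordan form J, which has the same characteristic polynomial as A) gives
  χ_A(x) = x^3 - 9*x^2 + 27*x - 27
which factors as (x - 3)^3. The eigenvalues (with algebraic multiplicities) are λ = 3 with multiplicity 3.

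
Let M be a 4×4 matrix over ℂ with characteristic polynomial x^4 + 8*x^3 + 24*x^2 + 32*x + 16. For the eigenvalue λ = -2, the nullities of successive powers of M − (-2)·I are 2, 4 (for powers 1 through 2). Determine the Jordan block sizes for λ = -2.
Block sizes for λ = -2: [2, 2]

From the dimensions of kernels of powers, the number of Jordan blocks of size at least j is d_j − d_{j−1} where d_j = dim ker(N^j) (with d_0 = 0). Computing the differences gives [2, 2].
The number of blocks of size exactly k is (#blocks of size ≥ k) − (#blocks of size ≥ k + 1), so the partition is: 2 block(s) of size 2.
In nonincreasing order the block sizes are [2, 2].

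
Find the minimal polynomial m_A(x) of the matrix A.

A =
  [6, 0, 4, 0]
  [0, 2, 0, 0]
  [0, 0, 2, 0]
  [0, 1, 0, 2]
x^3 - 10*x^2 + 28*x - 24

The characteristic polynomial is χ_A(x) = (x - 6)*(x - 2)^3, so the eigenvalues are known. The minimal polynomial is
  m_A(x) = Π_λ (x − λ)^{k_λ}
where k_λ is the size of the *largest* Jordan block for λ (equivalently, the smallest k with (A − λI)^k v = 0 for every generalised eigenvector v of λ).

  λ = 2: largest Jordan block has size 2, contributing (x − 2)^2
  λ = 6: largest Jordan block has size 1, contributing (x − 6)

So m_A(x) = (x - 6)*(x - 2)^2 = x^3 - 10*x^2 + 28*x - 24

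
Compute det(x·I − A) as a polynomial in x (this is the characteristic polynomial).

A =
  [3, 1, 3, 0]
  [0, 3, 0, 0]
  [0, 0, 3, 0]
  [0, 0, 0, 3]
x^4 - 12*x^3 + 54*x^2 - 108*x + 81

Expanding det(x·I − A) (e.g. by cofactor expansion or by noting that A is similar to its Jordan form J, which has the same characteristic polynomial as A) gives
  χ_A(x) = x^4 - 12*x^3 + 54*x^2 - 108*x + 81
which factors as (x - 3)^4. The eigenvalues (with algebraic multiplicities) are λ = 3 with multiplicity 4.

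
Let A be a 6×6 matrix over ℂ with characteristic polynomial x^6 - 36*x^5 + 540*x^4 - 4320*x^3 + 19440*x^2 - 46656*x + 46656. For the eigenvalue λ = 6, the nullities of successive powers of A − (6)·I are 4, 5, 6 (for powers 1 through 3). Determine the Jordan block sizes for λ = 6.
Block sizes for λ = 6: [3, 1, 1, 1]

From the dimensions of kernels of powers, the number of Jordan blocks of size at least j is d_j − d_{j−1} where d_j = dim ker(N^j) (with d_0 = 0). Computing the differences gives [4, 1, 1].
The number of blocks of size exactly k is (#blocks of size ≥ k) − (#blocks of size ≥ k + 1), so the partition is: 3 block(s) of size 1, 1 block(s) of size 3.
In nonincreasing order the block sizes are [3, 1, 1, 1].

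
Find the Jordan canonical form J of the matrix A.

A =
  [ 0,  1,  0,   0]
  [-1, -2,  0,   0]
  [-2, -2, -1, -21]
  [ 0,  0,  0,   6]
J_2(-1) ⊕ J_1(-1) ⊕ J_1(6)

The characteristic polynomial is
  det(x·I − A) = x^4 - 3*x^3 - 15*x^2 - 17*x - 6 = (x - 6)*(x + 1)^3

Eigenvalues and multiplicities (the geometric multiplicity of λ is n − rank(A − λI), which equals the number of Jordan blocks for λ):
  λ = -1: algebraic multiplicity = 3, geometric multiplicity = 2
  λ = 6: algebraic multiplicity = 1, geometric multiplicity = 1

Determining the block sizes for each eigenvalue:
  λ = -1: 2 blocks summing to 3 forces exactly one block of size 2 and the rest size 1 → block sizes [2, 1]
  λ = 6: one block (gm = 1), so the single block has size am = 1 → block sizes [1]

Assembling the blocks gives a Jordan form
J =
  [-1,  1,  0, 0]
  [ 0, -1,  0, 0]
  [ 0,  0, -1, 0]
  [ 0,  0,  0, 6]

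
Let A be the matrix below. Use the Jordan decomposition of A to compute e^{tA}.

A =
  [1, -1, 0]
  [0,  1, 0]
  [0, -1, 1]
e^{tA} =
  [exp(t), -t*exp(t), 0]
  [0, exp(t), 0]
  [0, -t*exp(t), exp(t)]

Strategy: write A = P · J · P⁻¹ where J is a Jordan canonical form, so e^{tA} = P · e^{tJ} · P⁻¹, and e^{tJ} can be computed block-by-block.

A has Jordan form
J =
  [1, 1, 0]
  [0, 1, 0]
  [0, 0, 1]
(up to reordering of blocks).

Per-block formulas:
  For a 2×2 Jordan block J_2(1): exp(t · J_2(1)) = e^(1t)·(I + t·N), where N is the 2×2 nilpotent shift.
  For a 1×1 block at λ = 1: exp(t · [1]) = [e^(1t)].

After assembling e^{tJ} and conjugating by P, we get:

e^{tA} =
  [exp(t), -t*exp(t), 0]
  [0, exp(t), 0]
  [0, -t*exp(t), exp(t)]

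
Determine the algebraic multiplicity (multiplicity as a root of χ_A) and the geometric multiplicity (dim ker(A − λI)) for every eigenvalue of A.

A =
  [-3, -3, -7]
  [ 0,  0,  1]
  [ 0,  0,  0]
λ = -3: alg = 1, geom = 1; λ = 0: alg = 2, geom = 1

Step 1 — factor the characteristic polynomial to read off the algebraic multiplicities:
  χ_A(x) = x^2*(x + 3)

Step 2 — compute geometric multiplicities via the rank-nullity identity g(λ) = n − rank(A − λI):
  rank(A − (-3)·I) = 2, so dim ker(A − (-3)·I) = n − 2 = 1
  rank(A − (0)·I) = 2, so dim ker(A − (0)·I) = n − 2 = 1

Summary:
  λ = -3: algebraic multiplicity = 1, geometric multiplicity = 1
  λ = 0: algebraic multiplicity = 2, geometric multiplicity = 1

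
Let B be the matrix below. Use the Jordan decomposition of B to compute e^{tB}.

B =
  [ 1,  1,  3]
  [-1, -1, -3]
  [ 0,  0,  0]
e^{tB} =
  [t + 1, t, 3*t]
  [-t, 1 - t, -3*t]
  [0, 0, 1]

Strategy: write B = P · J · P⁻¹ where J is a Jordan canonical form, so e^{tB} = P · e^{tJ} · P⁻¹, and e^{tJ} can be computed block-by-block.

B has Jordan form
J =
  [0, 1, 0]
  [0, 0, 0]
  [0, 0, 0]
(up to reordering of blocks).

Per-block formulas:
  For a 1×1 block at λ = 0: exp(t · [0]) = [e^(0t)].
  For a 2×2 Jordan block J_2(0): exp(t · J_2(0)) = e^(0t)·(I + t·N), where N is the 2×2 nilpotent shift.

After assembling e^{tJ} and conjugating by P, we get:

e^{tB} =
  [t + 1, t, 3*t]
  [-t, 1 - t, -3*t]
  [0, 0, 1]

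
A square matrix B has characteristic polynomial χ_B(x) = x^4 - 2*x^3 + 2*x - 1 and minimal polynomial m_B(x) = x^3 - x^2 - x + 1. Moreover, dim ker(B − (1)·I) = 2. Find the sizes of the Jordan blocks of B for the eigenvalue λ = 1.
Block sizes for λ = 1: [2, 1]

Step 1 — from the characteristic polynomial, algebraic multiplicity of λ = 1 is 3. From dim ker(B − (1)·I) = 2, there are exactly 2 Jordan blocks for λ = 1.
Step 2 — from the minimal polynomial, the factor (x − 1)^2 tells us the largest block for λ = 1 has size 2.
Step 3 — with total size 3, 2 blocks, and largest block 2, the block sizes (in nonincreasing order) are [2, 1].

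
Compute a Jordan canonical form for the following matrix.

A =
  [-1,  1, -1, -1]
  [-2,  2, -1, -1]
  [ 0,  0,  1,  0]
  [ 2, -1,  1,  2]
J_2(1) ⊕ J_1(1) ⊕ J_1(1)

The characteristic polynomial is
  det(x·I − A) = x^4 - 4*x^3 + 6*x^2 - 4*x + 1 = (x - 1)^4

Eigenvalues and multiplicities (the geometric multiplicity of λ is n − rank(A − λI), which equals the number of Jordan blocks for λ):
  λ = 1: algebraic multiplicity = 4, geometric multiplicity = 3

Determining the block sizes for each eigenvalue:
  λ = 1: 3 blocks summing to 4 forces exactly one block of size 2 and the rest size 1 → block sizes [2, 1, 1]

Assembling the blocks gives a Jordan form
J =
  [1, 1, 0, 0]
  [0, 1, 0, 0]
  [0, 0, 1, 0]
  [0, 0, 0, 1]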